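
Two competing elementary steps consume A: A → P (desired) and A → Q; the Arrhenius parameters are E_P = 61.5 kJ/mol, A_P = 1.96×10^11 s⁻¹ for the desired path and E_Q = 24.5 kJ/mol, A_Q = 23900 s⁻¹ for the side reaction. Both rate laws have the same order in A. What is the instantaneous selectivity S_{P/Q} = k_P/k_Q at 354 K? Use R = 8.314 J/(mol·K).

With equal orders, S_{P/Q} = k_P/k_Q = (A_P/A_Q)·exp[(E_Q−E_P)/(RT)].
(E_Q−E_P)/(RT) = (24.5−61.5)×10³/(8.314×354) = -37000/2943 = -12.57.
k_P/k_Q = (1.96×10^11/23900)·exp(-12.57) = 8.201×10^6 × 3.469×10^-6 = 28.5.

28.5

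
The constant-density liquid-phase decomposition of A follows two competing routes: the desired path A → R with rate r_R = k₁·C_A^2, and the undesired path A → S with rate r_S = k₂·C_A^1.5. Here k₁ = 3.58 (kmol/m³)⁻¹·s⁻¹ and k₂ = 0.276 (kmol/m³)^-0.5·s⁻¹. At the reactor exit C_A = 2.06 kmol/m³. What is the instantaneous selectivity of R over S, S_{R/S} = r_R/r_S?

18.6

S_{R/S} = r_R/r_S = (k₁·C_A^2)/(k₂·C_A^1.5) = (k₁/k₂)·C_A^0.5.
= (3.58×2.060^2) / (0.276×2.060^1.5) = 15.19/0.8160 = 18.6.
Since the desired path is higher order in A, keeping C_A high (PFR or concentrated feed) favours R.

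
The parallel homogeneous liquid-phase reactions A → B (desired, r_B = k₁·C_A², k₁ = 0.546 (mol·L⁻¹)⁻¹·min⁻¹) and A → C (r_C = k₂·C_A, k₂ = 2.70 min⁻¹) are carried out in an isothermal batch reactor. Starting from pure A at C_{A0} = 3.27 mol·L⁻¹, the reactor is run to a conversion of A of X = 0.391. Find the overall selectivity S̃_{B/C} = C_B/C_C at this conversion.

0.528

C_A = C_{A0}(1−X) = 1.991 mol·L⁻¹.
Along a PFR/batch, dC_C/dC_A = −r_C/(r_B+r_C) = −k₂/(k₂+k₁·C_A).
Integrating from C_{A0} to C_A: C_C = (2.70/0.546)·ln[(2.70+0.546·3.27)/(2.70+0.546·1.99)] = 4.945·ln(4.485/3.787) = 0.8366 mol·L⁻¹.
Then C_B = (C_{A0}−C_A) − C_C = 1.279 − 0.8366 = 0.4420 mol·L⁻¹.
S̃_{B/C} = C_B/C_C = 0.4420/0.8366 = 0.528.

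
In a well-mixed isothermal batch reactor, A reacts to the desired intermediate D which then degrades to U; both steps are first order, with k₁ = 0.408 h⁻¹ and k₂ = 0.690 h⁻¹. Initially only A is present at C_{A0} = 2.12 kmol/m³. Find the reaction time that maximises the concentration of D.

Setting dC_D/dt = 0 gives t_opt = ln(k₂/k₁)/(k₂−k₁).
= ln(0.690/0.408)/(0.690−0.408) = ln(1.691)/0.2820 = 0.5254/0.2820 = 1.86 h.

1.86 h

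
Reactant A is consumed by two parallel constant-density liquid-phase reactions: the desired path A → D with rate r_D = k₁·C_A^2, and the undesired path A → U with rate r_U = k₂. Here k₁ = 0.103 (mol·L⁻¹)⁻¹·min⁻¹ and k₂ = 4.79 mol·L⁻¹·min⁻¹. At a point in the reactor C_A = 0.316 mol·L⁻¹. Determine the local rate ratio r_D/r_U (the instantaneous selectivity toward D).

0.00215

S_{D/U} = r_D/r_U = (k₁·C_A^2)/(k₂) = (k₁/k₂)·C_A^2.
= (0.103×0.3160^2) / (4.79) = 0.01029/4.790 = 0.00215.
Since the desired path is higher order in A, keeping C_A high (PFR or concentrated feed) favours D.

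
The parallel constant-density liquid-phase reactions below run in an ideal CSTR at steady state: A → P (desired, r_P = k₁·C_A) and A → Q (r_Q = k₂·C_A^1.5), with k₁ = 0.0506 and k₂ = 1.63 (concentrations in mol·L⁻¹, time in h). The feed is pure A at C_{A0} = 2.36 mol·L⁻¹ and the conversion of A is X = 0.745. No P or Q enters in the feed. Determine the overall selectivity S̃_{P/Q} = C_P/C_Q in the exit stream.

0.0400

Exit C_A = C_{A0}(1−X) = 2.36×0.255 = 0.6018 mol·L⁻¹.
A CSTR operates uniformly at the exit composition, giving r_P = 0.03045 and r_Q = 0.7610 (each k·C_A^n at C_A = 0.6018).
Overall selectivity = C_P/C_Q = r_Pτ/(r_Qτ) = r_P/r_Q = 0.0400.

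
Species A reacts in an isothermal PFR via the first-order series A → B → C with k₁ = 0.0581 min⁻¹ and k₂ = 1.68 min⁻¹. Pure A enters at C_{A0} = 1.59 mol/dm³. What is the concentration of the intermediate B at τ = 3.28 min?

0.0468 mol/dm³

For first-order series with pure A initially, C_B(τ) = k₁C_{A0}/(k₂−k₁)·(e^(−k₁τ) − e^(−k₂τ)).
e^(−k₁τ) = e^(−0.0581×3.28) = e^(−0.1906) = 0.8265; e^(−k₂τ) = e^(−5.510) = 0.004044.
C_B = 0.0581×1.59/(1.68−0.0581) × (0.8265−0.004044) = 0.05696×0.8224 = 0.04684 mol/dm³.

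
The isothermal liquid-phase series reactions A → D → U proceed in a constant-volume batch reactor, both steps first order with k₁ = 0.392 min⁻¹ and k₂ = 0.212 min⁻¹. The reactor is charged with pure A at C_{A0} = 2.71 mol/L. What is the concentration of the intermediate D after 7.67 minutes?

The intermediate concentration in a first-order A→B→C sequence is C_D = k₁C_{A0}(e^(−k₁t) − e^(−k₂t))/(k₂−k₁).
e^(−k₁t) = e^(−0.392×7.67) = e^(−3.007) = 0.04946; e^(−k₂t) = e^(−1.626) = 0.1967.
C_D = 0.392×2.71/(0.212−0.392) × (0.04946−0.1967) = (-5.902)×(-0.1472) = 0.8690 mol/L.

0.869 mol/L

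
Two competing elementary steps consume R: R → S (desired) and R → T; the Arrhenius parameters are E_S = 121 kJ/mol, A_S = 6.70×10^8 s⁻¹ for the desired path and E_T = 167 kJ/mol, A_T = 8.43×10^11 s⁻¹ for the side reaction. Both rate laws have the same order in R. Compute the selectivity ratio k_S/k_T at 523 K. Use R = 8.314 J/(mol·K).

With equal orders, S_{S/T} = k_S/k_T = (A_S/A_T)·exp[(E_T−E_S)/(RT)].
(E_T−E_S)/(RT) = (167−121)×10³/(8.314×523) = 46000/4348 = 10.58.
k_S/k_T = (6.70×10^8/8.43×10^11)·exp(10.58) = 7.948×10^-4 × 39302 = 31.2.

31.2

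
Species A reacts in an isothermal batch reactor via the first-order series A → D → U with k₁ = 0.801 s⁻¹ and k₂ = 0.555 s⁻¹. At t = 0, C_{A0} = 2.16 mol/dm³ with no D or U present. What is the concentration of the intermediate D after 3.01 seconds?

For first-order series with pure A initially, C_D(t) = k₁C_{A0}/(k₂−k₁)·(e^(−k₁t) − e^(−k₂t)).
e^(−k₁t) = e^(−0.801×3.01) = e^(−2.411) = 0.08972; e^(−k₂t) = e^(−1.671) = 0.1881.
C_D = 0.801×2.16/(0.555−0.801) × (0.08972−0.1881) = (-7.033)×(-0.09842) = 0.6922 mol/dm³.

0.692 mol/dm³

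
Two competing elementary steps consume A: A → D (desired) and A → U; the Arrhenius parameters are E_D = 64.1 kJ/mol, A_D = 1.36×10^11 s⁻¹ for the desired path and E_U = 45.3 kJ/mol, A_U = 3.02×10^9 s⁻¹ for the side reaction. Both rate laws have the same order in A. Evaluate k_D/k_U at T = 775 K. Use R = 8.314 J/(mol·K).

2.43

Since both paths have the same order in A, the concentration cancels and S_{D/U} = k_D/k_U = (A_D/A_U)·exp[(E_U−E_D)/(RT)].
(E_U−E_D)/(RT) = (45.3−64.1)×10³/(8.314×775) = -18800/6443 = -2.918.
k_D/k_U = (1.36×10^11/3.02×10^9)·exp(-2.918) = 45.03 × 0.05406 = 2.43.
Since E_D > E_U, raising the temperature improves selectivity toward D.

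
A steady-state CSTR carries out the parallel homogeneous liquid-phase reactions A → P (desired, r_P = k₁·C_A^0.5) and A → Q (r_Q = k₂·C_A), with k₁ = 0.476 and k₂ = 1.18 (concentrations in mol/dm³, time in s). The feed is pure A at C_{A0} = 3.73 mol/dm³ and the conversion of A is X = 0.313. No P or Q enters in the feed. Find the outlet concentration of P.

Exit C_A = C_{A0}(1−X) = 3.73×0.687 = 2.563 mol/dm³.
A CSTR operates uniformly at the exit composition, giving r_P = 0.7620 and r_Q = 3.024 (each k·C_A^n at C_A = 2.563).
Fraction of consumed A going to P: r_P/(r_P+r_Q) = 0.2013.
C_P = 0.2013·C_{A0}·X = 0.2013×3.73×0.313 = 0.235 mol/dm³.

0.235 mol/dm³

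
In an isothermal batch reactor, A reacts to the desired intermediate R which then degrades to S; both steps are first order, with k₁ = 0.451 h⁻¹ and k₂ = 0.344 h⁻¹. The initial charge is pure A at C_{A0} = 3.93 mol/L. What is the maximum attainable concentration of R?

For a first-order series the maximum intermediate yield is C_{R,max}/C_{A0} = (k₁/k₂)^[k₂/(k₂−k₁)].
= (0.451/0.344)^(0.344/(0.344−0.451)) = (1.311)^(-3.215) = 0.4187.
C_{R,max} = 0.4187×3.93 = 1.65 mol/L.

1.65 mol/L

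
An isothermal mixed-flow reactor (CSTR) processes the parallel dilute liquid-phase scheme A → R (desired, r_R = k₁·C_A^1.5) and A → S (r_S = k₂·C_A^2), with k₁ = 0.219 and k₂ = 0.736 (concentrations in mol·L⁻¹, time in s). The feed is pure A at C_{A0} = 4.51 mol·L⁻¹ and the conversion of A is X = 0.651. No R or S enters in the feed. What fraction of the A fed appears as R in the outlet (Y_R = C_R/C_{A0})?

Exit C_A = C_{A0}(1−X) = 4.51×0.349 = 1.574 mol·L⁻¹.
A CSTR operates uniformly at the exit composition, giving r_R = 0.4325 and r_S = 1.823 (each k·C_A^n at C_A = 1.574).
Fraction of consumed A going to R: r_R/(r_R+r_S) = 0.1917.
C_R = 0.1917·C_{A0}·X = 0.1917×4.51×0.651 = 0.563 mol·L⁻¹; Y_R = C_R/C_{A0} = 0.125.

0.125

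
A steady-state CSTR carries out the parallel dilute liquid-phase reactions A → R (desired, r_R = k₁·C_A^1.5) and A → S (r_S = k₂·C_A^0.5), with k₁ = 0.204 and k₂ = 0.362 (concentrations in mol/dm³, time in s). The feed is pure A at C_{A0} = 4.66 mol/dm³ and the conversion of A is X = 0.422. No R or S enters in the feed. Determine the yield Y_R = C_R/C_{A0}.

Exit C_A = C_{A0}(1−X) = 4.66×0.578 = 2.693 mol/dm³.
In a CSTR the entire volume is at exit conditions, so r_R = 0.204×2.693^1.5 = 0.9018 and r_S = 0.362×2.693^0.5 = 0.5941.
Fraction of consumed A going to R: r_R/(r_R+r_S) = 0.6028.
C_R = 0.6028·C_{A0}·X = 0.6028×4.66×0.422 = 1.19 mol/dm³; Y_R = C_R/C_{A0} = 0.254.

0.254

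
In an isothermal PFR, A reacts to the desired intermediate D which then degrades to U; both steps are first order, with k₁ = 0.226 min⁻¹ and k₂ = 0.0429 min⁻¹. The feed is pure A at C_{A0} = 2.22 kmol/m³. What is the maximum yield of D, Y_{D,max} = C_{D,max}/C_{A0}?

0.678

Evaluating C_D at τ_opt = ln(k₂/k₁)/(k₂−k₁) gives C_{D,max}/C_{A0} = (k₁/k₂)^[k₂/(k₂−k₁)].
= (0.226/0.0429)^(0.0429/(0.0429−0.226)) = (5.268)^(-0.2343) = 0.6775.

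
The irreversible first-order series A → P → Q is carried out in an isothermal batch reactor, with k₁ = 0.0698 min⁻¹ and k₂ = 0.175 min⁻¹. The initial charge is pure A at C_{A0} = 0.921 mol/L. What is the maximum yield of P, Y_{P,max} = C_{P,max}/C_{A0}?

Evaluating C_P at t_opt = ln(k₂/k₁)/(k₂−k₁) gives C_{P,max}/C_{A0} = (k₁/k₂)^[k₂/(k₂−k₁)].
= (0.0698/0.175)^(0.175/(0.175−0.0698)) = (0.3989)^(1.663) = 0.2168.

0.217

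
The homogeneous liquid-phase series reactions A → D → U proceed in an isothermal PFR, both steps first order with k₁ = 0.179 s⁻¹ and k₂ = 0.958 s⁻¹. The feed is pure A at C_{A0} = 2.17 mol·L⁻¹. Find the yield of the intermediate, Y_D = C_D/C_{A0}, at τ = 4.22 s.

The intermediate concentration in a first-order A→B→C sequence is C_D = k₁C_{A0}(e^(−k₁τ) − e^(−k₂τ))/(k₂−k₁).
e^(−k₁τ) = e^(−0.179×4.22) = e^(−0.7554) = 0.4698; e^(−k₂τ) = e^(−4.043) = 0.01755.
C_D = 0.179×2.17/(0.958−0.179) × (0.4698−0.01755) = 0.4986×0.4523 = 0.2255 mol·L⁻¹.
Y_D = C_D/C_{A0} = 0.2255/2.17 = 0.104.

0.104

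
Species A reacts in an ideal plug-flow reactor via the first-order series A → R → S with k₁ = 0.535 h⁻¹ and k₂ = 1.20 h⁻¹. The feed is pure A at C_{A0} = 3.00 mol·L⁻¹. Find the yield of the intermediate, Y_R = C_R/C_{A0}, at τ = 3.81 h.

0.0965

Solving the coupled first-order balances gives C_R(τ) = [k₁/(k₂−k₁)]·C_{A0}·(e^(−k₁τ) − e^(−k₂τ)).
e^(−k₁τ) = e^(−0.535×3.81) = e^(−2.038) = 0.1302; e^(−k₂τ) = e^(−4.572) = 0.01034.
C_R = 0.535×3.00/(1.20−0.535) × (0.1302−0.01034) = 2.414×0.1199 = 0.2894 mol·L⁻¹.
Y_R = C_R/C_{A0} = 0.2894/3.00 = 0.0965.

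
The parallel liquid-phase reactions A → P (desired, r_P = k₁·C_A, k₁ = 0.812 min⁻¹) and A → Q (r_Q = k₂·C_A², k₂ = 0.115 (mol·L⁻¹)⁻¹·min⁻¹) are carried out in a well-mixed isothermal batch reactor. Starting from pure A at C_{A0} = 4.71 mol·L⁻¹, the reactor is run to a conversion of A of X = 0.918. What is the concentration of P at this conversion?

3.23 mol·L⁻¹

C_A = C_{A0}(1−X) = 0.3862 mol·L⁻¹.
Along a PFR/batch, dC_P/dC_A = −r_P/(r_P+r_Q) = −k₁/(k₁+k₂·C_A).
Integrating from C_{A0} to C_A: C_P = (0.812/0.115)·ln[(0.812+0.115·4.71)/(0.812+0.115·0.386)] = 7.061·ln(1.354/0.8564) = 3.232 mol·L⁻¹.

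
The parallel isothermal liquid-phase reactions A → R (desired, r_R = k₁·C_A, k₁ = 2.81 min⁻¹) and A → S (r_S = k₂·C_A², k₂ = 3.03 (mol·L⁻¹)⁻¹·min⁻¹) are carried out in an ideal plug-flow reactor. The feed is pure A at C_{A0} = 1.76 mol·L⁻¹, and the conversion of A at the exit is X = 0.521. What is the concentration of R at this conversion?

0.387 mol·L⁻¹

C_A = C_{A0}(1−X) = 0.8430 mol·L⁻¹.
Along a PFR/batch, dC_R/dC_A = −r_R/(r_R+r_S) = −k₁/(k₁+k₂·C_A).
Integrating from C_{A0} to C_A: C_R = (2.81/3.03)·ln[(2.81+3.03·1.76)/(2.81+3.03·0.843)] = 0.9274·ln(8.143/5.364) = 0.3870 mol·L⁻¹.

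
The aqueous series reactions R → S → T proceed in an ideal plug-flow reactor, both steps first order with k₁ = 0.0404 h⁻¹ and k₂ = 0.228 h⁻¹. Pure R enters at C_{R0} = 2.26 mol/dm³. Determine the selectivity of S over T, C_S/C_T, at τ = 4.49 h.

Solving the coupled first-order balances gives C_S(τ) = [k₁/(k₂−k₁)]·C_{R0}·(e^(−k₁τ) − e^(−k₂τ)).
e^(−k₁τ) = e^(−0.0404×4.49) = e^(−0.1814) = 0.8341; e^(−k₂τ) = e^(−1.024) = 0.3593.
C_S = 0.0404×2.26/(0.228−0.0404) × (0.8341−0.3593) = 0.4867×0.4748 = 0.2311 mol/dm³.
C_R = C_{R0}e^(−k₁τ) = 1.885 mol/dm³, so C_T = C_{R0}−C_R−C_S = 0.1438 mol/dm³; C_S/C_T = 1.61.

1.61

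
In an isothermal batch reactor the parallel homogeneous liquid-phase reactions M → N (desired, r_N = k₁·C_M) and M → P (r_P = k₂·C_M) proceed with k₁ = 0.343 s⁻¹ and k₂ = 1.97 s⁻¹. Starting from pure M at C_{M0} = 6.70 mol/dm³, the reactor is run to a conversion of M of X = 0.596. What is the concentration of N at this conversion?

0.592 mol/dm³

C_M = C_{M0}(1−X) = 2.707 mol/dm³.
Both paths are first order in M, so the instantaneous fraction to N is constant: dC_N/d(−C_M) = k₁/(k₁+k₂) = 0.1483.
C_N = 0.1483·(C_{M0}−C_M) = 0.1483×3.993 = 0.592 mol/dm³.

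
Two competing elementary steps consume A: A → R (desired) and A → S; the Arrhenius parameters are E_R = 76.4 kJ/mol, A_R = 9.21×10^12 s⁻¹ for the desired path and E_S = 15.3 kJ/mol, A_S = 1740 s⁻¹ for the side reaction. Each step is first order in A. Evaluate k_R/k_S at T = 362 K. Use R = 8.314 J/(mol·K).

With equal orders, S_{R/S} = k_R/k_S = (A_R/A_S)·exp[(E_S−E_R)/(RT)].
(E_S−E_R)/(RT) = (15.3−76.4)×10³/(8.314×362) = -61100/3010 = -20.30.
k_R/k_S = (9.21×10^12/1740)·exp(-20.30) = 5.293×10^9 × 1.525×10^-9 = 8.07.

8.07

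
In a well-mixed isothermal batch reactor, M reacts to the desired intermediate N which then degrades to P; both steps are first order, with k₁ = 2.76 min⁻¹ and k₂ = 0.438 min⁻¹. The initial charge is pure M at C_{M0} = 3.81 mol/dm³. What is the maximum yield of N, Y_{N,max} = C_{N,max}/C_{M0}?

0.707

For a first-order series the maximum intermediate yield is C_{N,max}/C_{M0} = (k₁/k₂)^[k₂/(k₂−k₁)].
= (2.76/0.438)^(0.438/(0.438−2.76)) = (6.301)^(-0.1886) = 0.7066.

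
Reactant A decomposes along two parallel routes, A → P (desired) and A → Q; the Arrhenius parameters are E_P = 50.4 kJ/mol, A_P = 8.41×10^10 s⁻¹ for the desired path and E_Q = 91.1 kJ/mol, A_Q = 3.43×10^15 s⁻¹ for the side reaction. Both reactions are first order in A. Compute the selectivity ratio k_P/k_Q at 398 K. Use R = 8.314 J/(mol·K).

5.39

k_P/k_Q = (A_P/A_Q)·exp[−(E_P−E_Q)/(RT)] = (A_P/A_Q)·exp[(E_Q−E_P)/(RT)].
(E_Q−E_P)/(RT) = (91.1−50.4)×10³/(8.314×398) = 40700/3309 = 12.30.
k_P/k_Q = (8.41×10^10/3.43×10^15)·exp(12.30) = 2.452×10^-5 × 2.197×10^5 = 5.39.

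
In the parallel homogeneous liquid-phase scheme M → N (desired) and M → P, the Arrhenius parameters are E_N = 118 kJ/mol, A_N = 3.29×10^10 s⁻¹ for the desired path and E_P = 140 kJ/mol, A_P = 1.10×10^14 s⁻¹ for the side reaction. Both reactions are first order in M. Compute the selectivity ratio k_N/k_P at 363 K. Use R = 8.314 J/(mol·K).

0.438

k_N/k_P = (A_N/A_P)·exp[−(E_N−E_P)/(RT)] = (A_N/A_P)·exp[(E_P−E_N)/(RT)].
(E_P−E_N)/(RT) = (140−118)×10³/(8.314×363) = 22000/3018 = 7.290.
k_N/k_P = (3.29×10^10/1.10×10^14)·exp(7.290) = 2.991×10^-4 × 1465 = 0.438.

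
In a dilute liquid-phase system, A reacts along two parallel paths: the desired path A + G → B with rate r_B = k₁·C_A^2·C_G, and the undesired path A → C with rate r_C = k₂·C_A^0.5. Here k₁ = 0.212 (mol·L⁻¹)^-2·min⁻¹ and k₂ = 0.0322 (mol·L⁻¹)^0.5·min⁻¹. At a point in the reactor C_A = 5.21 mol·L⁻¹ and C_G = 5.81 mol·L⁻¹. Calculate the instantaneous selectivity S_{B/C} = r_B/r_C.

455

S_{B/C} = r_B/r_C = (k₁·C_A^2·C_G)/(k₂·C_A^0.5) = (k₁/k₂)·C_A^1.5·C_G.
= (0.212×5.210^2×5.810) / (0.0322×5.210^0.5) = 33.43/0.07350 = 455.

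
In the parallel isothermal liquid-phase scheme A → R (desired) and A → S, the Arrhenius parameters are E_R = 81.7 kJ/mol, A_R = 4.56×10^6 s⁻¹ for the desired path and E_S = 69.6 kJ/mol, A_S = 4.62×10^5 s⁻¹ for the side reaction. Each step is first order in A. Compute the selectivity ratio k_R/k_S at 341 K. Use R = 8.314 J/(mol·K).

With equal orders, S_{R/S} = k_R/k_S = (A_R/A_S)·exp[(E_S−E_R)/(RT)].
(E_S−E_R)/(RT) = (69.6−81.7)×10³/(8.314×341) = -12100/2835 = -4.268.
k_R/k_S = (4.56×10^6/4.62×10^5)·exp(-4.268) = 9.870 × 0.01401 = 0.138.

0.138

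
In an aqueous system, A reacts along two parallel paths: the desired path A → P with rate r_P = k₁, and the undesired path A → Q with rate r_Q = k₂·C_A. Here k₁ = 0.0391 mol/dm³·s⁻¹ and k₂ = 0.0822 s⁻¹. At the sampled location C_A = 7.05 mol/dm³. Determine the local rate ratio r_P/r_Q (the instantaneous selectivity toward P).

S_{P/Q} = r_P/r_Q = (k₁)/(k₂·C_A) = (k₁/k₂)·C_A⁻¹.
= (0.0391) / (0.0822×7.050) = 0.03910/0.5795 = 0.0675.
The undesired path is higher order in A, so low C_A (CSTR or dilute feed) favours P.

0.0675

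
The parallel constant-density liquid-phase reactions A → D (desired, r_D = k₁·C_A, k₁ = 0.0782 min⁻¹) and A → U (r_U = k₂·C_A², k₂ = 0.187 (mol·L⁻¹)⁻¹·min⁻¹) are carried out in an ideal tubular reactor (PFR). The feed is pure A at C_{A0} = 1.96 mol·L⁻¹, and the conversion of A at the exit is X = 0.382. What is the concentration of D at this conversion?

0.158 mol·L⁻¹

C_A = C_{A0}(1−X) = 1.211 mol·L⁻¹.
Along a PFR/batch, dC_D/dC_A = −r_D/(r_D+r_U) = −k₁/(k₁+k₂·C_A).
Integrating from C_{A0} to C_A: C_D = (0.0782/0.187)·ln[(0.0782+0.187·1.96)/(0.0782+0.187·1.21)] = 0.4182·ln(0.4447/0.3047) = 0.1581 mol·L⁻¹.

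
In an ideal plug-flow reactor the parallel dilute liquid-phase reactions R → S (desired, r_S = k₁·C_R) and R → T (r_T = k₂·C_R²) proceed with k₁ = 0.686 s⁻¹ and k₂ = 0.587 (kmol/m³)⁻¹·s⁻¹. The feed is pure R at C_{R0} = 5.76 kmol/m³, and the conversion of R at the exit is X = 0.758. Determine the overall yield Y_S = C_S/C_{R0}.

0.202

C_R = C_{R0}(1−X) = 1.394 kmol/m³.
Along a PFR/batch, dC_S/dC_R = −r_S/(r_S+r_T) = −k₁/(k₁+k₂·C_R).
Integrating from C_{R0} to C_R: C_S = (0.686/0.587)·ln[(0.686+0.587·5.76)/(0.686+0.587·1.39)] = 1.169·ln(4.067/1.504) = 1.162 kmol/m³.
Y_S = C_S/C_{R0} = 1.162/5.76 = 0.202.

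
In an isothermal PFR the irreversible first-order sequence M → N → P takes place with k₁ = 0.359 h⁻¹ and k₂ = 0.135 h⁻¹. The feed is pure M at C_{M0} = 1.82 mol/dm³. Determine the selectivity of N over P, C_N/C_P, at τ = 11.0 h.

0.512

The intermediate concentration in a first-order A→B→C sequence is C_N = k₁C_{M0}(e^(−k₁τ) − e^(−k₂τ))/(k₂−k₁).
e^(−k₁τ) = e^(−0.359×11.0) = e^(−3.949) = 0.01927; e^(−k₂τ) = e^(−1.485) = 0.2265.
C_N = 0.359×1.82/(0.135−0.359) × (0.01927−0.2265) = (-2.917)×(-0.2072) = 0.6045 mol/dm³.
C_M = C_{M0}e^(−k₁τ) = 0.03508 mol/dm³, so C_P = C_{M0}−C_M−C_N = 1.180 mol/dm³; C_N/C_P = 0.512.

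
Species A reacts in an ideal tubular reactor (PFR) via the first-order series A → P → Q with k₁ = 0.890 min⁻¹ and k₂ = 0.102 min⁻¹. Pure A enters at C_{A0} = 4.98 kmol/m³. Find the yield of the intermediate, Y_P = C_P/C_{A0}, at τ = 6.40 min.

Solving the coupled first-order balances gives C_P(τ) = [k₁/(k₂−k₁)]·C_{A0}·(e^(−k₁τ) − e^(−k₂τ)).
e^(−k₁τ) = e^(−0.890×6.40) = e^(−5.696) = 0.003359; e^(−k₂τ) = e^(−0.6528) = 0.5206.
C_P = 0.890×4.98/(0.102−0.890) × (0.003359−0.5206) = (-5.625)×(-0.5172) = 2.909 kmol/m³.
Y_P = C_P/C_{A0} = 2.909/4.98 = 0.584.

0.584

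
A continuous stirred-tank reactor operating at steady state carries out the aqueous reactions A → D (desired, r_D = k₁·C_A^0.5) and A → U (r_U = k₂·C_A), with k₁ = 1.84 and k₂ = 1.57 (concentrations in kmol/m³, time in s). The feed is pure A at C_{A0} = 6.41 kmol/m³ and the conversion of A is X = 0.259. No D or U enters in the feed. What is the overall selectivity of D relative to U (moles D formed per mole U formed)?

Exit C_A = C_{A0}(1−X) = 6.41×0.741 = 4.750 kmol/m³.
In a CSTR the entire volume is at exit conditions, so r_D = 1.84×4.750^0.5 = 4.010 and r_U = 1.57×4.750 = 7.457.
Overall selectivity = C_D/C_U = r_Dτ/(r_Uτ) = r_D/r_U = 0.538.

0.538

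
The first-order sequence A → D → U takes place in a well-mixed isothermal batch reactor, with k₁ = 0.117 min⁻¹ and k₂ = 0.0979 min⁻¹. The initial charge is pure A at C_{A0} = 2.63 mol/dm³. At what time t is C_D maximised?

9.33 min

For first-order series the maximum of C_D occurs at t_opt = ln(k₂/k₁)/(k₂−k₁).
= ln(0.0979/0.117)/(0.0979−0.117) = ln(0.8368)/-0.01910 = -0.1782/-0.01910 = 9.33 min.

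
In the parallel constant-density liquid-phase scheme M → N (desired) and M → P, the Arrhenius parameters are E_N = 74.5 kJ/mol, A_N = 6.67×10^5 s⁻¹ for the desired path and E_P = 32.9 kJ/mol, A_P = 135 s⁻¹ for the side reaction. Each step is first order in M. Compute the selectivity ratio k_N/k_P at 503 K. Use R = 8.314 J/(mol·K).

k_N/k_P = (A_N/A_P)·exp[−(E_N−E_P)/(RT)] = (A_N/A_P)·exp[(E_P−E_N)/(RT)].
(E_P−E_N)/(RT) = (32.9−74.5)×10³/(8.314×503) = -41600/4182 = -9.948.
k_N/k_P = (6.67×10^5/135)·exp(-9.948) = 4941 × 4.785×10^-5 = 0.236.

0.236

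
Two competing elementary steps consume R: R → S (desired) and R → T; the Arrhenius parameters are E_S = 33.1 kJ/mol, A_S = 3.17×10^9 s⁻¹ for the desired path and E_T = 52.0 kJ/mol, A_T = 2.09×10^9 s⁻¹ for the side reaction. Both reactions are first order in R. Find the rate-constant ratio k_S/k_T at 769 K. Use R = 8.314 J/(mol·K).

k_S/k_T = (A_S/A_T)·exp[−(E_S−E_T)/(RT)] = (A_S/A_T)·exp[(E_T−E_S)/(RT)].
(E_T−E_S)/(RT) = (52.0−33.1)×10³/(8.314×769) = 18900/6393 = 2.956.
k_S/k_T = (3.17×10^9/2.09×10^9)·exp(2.956) = 1.517 × 19.22 = 29.2.

29.2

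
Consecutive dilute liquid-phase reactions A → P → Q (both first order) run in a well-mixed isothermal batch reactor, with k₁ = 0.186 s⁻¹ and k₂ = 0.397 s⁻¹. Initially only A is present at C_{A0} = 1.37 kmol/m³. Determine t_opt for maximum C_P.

3.59 s

For first-order series the maximum of C_P occurs at t_opt = ln(k₂/k₁)/(k₂−k₁).
= ln(0.397/0.186)/(0.397−0.186) = ln(2.134)/0.2110 = 0.7582/0.2110 = 3.59 s.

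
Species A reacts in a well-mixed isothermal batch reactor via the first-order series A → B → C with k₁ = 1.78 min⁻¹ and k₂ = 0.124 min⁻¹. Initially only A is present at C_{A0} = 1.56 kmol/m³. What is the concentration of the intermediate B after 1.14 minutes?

1.24 kmol/m³

The intermediate concentration in a first-order A→B→C sequence is C_B = k₁C_{A0}(e^(−k₁t) − e^(−k₂t))/(k₂−k₁).
e^(−k₁t) = e^(−1.78×1.14) = e^(−2.029) = 0.1314; e^(−k₂t) = e^(−0.1414) = 0.8682.
C_B = 1.78×1.56/(0.124−1.78) × (0.1314−0.8682) = (-1.677)×(-0.7367) = 1.235 kmol/m³.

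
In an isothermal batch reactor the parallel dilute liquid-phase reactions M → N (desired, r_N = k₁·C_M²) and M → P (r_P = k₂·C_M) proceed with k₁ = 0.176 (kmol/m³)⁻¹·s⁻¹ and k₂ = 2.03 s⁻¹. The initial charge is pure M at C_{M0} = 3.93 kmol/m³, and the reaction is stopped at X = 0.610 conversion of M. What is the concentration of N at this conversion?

0.454 kmol/m³

C_M = C_{M0}(1−X) = 1.533 kmol/m³.
Along a PFR/batch, dC_P/dC_M = −r_P/(r_N+r_P) = −k₂/(k₂+k₁·C_M).
Integrating from C_{M0} to C_M: C_P = (2.03/0.176)·ln[(2.03+0.176·3.93)/(2.03+0.176·1.53)] = 11.53·ln(2.722/2.300) = 1.943 kmol/m³.
Then C_N = (C_{M0}−C_M) − C_P = 2.397 − 1.943 = 0.4544 kmol/m³.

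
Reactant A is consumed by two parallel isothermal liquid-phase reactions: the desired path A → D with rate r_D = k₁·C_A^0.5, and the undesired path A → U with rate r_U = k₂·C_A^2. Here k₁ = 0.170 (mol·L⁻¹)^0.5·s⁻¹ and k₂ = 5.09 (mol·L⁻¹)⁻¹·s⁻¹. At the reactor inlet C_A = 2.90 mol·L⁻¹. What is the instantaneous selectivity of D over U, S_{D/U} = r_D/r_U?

0.00676

S_{D/U} = r_D/r_U = (k₁·C_A^0.5)/(k₂·C_A^2) = (k₁/k₂)·C_A^-1.5.
= (0.170×2.900^0.5) / (5.09×2.900^2) = 0.2895/42.81 = 0.00676.
The undesired path is higher order in A, so low C_A (CSTR or dilute feed) favours D.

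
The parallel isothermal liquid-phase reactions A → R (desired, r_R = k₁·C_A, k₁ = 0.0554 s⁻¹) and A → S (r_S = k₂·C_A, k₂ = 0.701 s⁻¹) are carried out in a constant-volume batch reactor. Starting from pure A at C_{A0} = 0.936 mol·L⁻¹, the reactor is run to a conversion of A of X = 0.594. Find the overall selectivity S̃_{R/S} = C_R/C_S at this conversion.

0.0790

C_A = C_{A0}(1−X) = 0.3800 mol·L⁻¹.
Both paths are first order in A, so the instantaneous fraction to R is constant: dC_R/d(−C_A) = k₁/(k₁+k₂) = 0.07324.
C_R = 0.07324·(C_{A0}−C_A) = 0.07324×0.5560 = 0.0407 mol·L⁻¹.
C_S = (C_{A0}−C_A)−C_R = 0.5153 mol·L⁻¹; S̃_{R/S} = 0.04072/0.5153 = 0.0790.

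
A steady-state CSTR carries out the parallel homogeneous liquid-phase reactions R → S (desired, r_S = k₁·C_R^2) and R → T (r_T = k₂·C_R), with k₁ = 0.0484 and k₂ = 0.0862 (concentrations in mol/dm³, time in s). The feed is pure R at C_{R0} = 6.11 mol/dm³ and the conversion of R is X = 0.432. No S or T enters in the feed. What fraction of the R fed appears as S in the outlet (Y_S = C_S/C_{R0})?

0.285

Exit C_R = C_{R0}(1−X) = 6.11×0.568 = 3.470 mol/dm³.
Rates in a CSTR are evaluated at the outlet concentration: r_S = 0.0484×3.470^2 = 0.5829, r_T = 0.0862×3.470 = 0.2992.
Fraction of consumed R going to S: r_S/(r_S+r_T) = 0.6609.
C_S = 0.6609·C_{R0}·X = 0.6609×6.11×0.432 = 1.74 mol/dm³; Y_S = C_S/C_{R0} = 0.285.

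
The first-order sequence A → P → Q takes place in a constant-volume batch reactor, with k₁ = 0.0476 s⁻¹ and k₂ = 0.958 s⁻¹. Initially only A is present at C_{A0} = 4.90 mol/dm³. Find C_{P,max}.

0.208 mol/dm³

Evaluating C_P at t_opt = ln(k₂/k₁)/(k₂−k₁) gives C_{P,max}/C_{A0} = (k₁/k₂)^[k₂/(k₂−k₁)].
= (0.0476/0.958)^(0.958/(0.958−0.0476)) = (0.04969)^(1.052) = 0.04247.
C_{P,max} = 0.04247×4.90 = 0.208 mol/dm³.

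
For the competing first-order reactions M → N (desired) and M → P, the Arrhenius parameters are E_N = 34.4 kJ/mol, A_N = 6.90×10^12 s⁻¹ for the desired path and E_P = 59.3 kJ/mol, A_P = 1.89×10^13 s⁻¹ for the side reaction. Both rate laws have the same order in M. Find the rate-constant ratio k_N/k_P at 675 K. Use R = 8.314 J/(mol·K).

30.9

With equal orders, S_{N/P} = k_N/k_P = (A_N/A_P)·exp[(E_P−E_N)/(RT)].
(E_P−E_N)/(RT) = (59.3−34.4)×10³/(8.314×675) = 24900/5612 = 4.437.
k_N/k_P = (6.90×10^12/1.89×10^13)·exp(4.437) = 0.3651 × 84.52 = 30.9.
Since E_N < E_P, lowering the temperature improves selectivity toward N.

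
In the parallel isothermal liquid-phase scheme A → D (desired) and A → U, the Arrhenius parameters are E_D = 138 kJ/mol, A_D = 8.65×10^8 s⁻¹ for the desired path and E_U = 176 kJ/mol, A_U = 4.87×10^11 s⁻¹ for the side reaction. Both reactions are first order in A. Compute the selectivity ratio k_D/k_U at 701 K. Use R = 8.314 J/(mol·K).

With equal orders, S_{D/U} = k_D/k_U = (A_D/A_U)·exp[(E_U−E_D)/(RT)].
(E_U−E_D)/(RT) = (176−138)×10³/(8.314×701) = 38000/5828 = 6.520.
k_D/k_U = (8.65×10^8/4.87×10^11)·exp(6.520) = 0.001776 × 678.7 = 1.21.
Since E_D < E_U, lowering the temperature improves selectivity toward D.

1.21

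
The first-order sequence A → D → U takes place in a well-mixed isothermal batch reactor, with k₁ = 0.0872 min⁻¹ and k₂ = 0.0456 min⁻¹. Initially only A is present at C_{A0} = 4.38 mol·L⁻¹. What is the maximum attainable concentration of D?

2.15 mol·L⁻¹

At the optimum, C_{D,max}/C_{A0} = (k₁/k₂)^[k₂/(k₂−k₁)].
= (0.0872/0.0456)^(0.0456/(0.0456−0.0872)) = (1.912)^(-1.096) = 0.4913.
C_{D,max} = 0.4913×4.38 = 2.15 mol·L⁻¹.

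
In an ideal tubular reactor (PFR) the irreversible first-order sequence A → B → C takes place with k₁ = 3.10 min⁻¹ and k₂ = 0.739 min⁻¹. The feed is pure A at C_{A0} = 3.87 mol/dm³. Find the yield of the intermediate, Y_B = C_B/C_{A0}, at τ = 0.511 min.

0.631

For first-order series with pure A initially, C_B(τ) = k₁C_{A0}/(k₂−k₁)·(e^(−k₁τ) − e^(−k₂τ)).
e^(−k₁τ) = e^(−3.10×0.511) = e^(−1.584) = 0.2051; e^(−k₂τ) = e^(−0.3776) = 0.6855.
C_B = 3.10×3.87/(0.739−3.10) × (0.2051−0.6855) = (-5.081)×(-0.4804) = 2.441 mol/dm³.
Y_B = C_B/C_{A0} = 2.441/3.87 = 0.631.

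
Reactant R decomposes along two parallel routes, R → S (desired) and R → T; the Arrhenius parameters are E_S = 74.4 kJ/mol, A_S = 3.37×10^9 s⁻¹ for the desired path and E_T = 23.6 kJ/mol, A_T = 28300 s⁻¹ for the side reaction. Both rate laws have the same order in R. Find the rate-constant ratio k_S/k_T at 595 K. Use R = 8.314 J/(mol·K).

4.13

With equal orders, S_{S/T} = k_S/k_T = (A_S/A_T)·exp[(E_T−E_S)/(RT)].
(E_T−E_S)/(RT) = (23.6−74.4)×10³/(8.314×595) = -50800/4947 = -10.27.
k_S/k_T = (3.37×10^9/28300)·exp(-10.27) = 1.191×10^5 × 3.469×10^-5 = 4.13.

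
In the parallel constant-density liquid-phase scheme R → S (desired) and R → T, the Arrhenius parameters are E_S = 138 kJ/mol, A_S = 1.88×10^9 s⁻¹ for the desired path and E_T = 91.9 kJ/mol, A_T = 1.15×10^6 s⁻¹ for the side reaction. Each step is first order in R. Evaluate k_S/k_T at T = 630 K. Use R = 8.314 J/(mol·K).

Since both paths have the same order in R, the concentration cancels and S_{S/T} = k_S/k_T = (A_S/A_T)·exp[(E_T−E_S)/(RT)].
(E_T−E_S)/(RT) = (91.9−138)×10³/(8.314×630) = -46100/5238 = -8.801.
k_S/k_T = (1.88×10^9/1.15×10^6)·exp(-8.801) = 1635 × 1.505×10^-4 = 0.246.
Since E_S > E_T, raising the temperature improves selectivity toward S.

0.246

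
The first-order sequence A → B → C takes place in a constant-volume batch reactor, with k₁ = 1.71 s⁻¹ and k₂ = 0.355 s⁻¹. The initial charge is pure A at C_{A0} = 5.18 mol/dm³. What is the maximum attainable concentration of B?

3.43 mol/dm³

Evaluating C_B at t_opt = ln(k₂/k₁)/(k₂−k₁) gives C_{B,max}/C_{A0} = (k₁/k₂)^[k₂/(k₂−k₁)].
= (1.71/0.355)^(0.355/(0.355−1.71)) = (4.817)^(-0.2620) = 0.6624.
C_{B,max} = 0.6624×5.18 = 3.43 mol/dm³.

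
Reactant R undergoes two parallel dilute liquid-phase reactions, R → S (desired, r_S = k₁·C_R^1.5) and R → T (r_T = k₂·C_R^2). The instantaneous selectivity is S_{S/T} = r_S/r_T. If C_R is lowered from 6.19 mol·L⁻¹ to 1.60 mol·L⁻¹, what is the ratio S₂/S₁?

1.97

S_{S/T} = (k₁/k₂)·C_R^-0.5, so S₂/S₁ = (C_{R,2}/C_{R,1})^-0.5.
= (1.60/6.19)^(-0.5) = (0.2585)^(-0.5) = 1.97.
Selectivity toward S rises as C_R falls — low-concentration operation is favoured.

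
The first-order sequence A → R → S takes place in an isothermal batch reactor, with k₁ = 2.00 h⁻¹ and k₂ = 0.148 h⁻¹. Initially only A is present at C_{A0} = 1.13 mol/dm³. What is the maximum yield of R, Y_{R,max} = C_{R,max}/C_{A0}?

0.812

At the optimum, C_{R,max}/C_{A0} = (k₁/k₂)^[k₂/(k₂−k₁)].
= (2.00/0.148)^(0.148/(0.148−2.00)) = (13.51)^(-0.07991) = 0.8121.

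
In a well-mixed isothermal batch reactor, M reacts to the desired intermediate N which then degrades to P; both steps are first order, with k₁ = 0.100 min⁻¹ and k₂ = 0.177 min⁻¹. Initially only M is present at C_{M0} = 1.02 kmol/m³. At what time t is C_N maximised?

7.42 min

Setting dC_N/dt = 0 gives t_opt = ln(k₂/k₁)/(k₂−k₁).
= ln(0.177/0.100)/(0.177−0.100) = ln(1.770)/0.07700 = 0.5710/0.07700 = 7.42 min.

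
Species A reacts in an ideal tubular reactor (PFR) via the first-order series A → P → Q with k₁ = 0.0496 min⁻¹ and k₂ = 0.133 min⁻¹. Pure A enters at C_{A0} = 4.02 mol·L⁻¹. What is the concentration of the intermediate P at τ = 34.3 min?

0.411 mol·L⁻¹

The intermediate concentration in a first-order A→B→C sequence is C_P = k₁C_{A0}(e^(−k₁τ) − e^(−k₂τ))/(k₂−k₁).
e^(−k₁τ) = e^(−0.0496×34.3) = e^(−1.701) = 0.1824; e^(−k₂τ) = e^(−4.562) = 0.01044.
C_P = 0.0496×4.02/(0.133−0.0496) × (0.1824−0.01044) = 2.391×0.1720 = 0.4112 mol·L⁻¹.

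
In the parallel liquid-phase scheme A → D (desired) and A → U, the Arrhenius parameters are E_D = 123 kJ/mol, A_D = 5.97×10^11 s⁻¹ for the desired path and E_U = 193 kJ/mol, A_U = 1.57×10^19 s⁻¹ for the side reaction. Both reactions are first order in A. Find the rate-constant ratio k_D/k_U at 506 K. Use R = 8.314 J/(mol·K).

0.640

k_D/k_U = (A_D/A_U)·exp[−(E_D−E_U)/(RT)] = (A_D/A_U)·exp[(E_U−E_D)/(RT)].
(E_U−E_D)/(RT) = (193−123)×10³/(8.314×506) = 70000/4207 = 16.64.
k_D/k_U = (5.97×10^11/1.57×10^19)·exp(16.64) = 3.803×10^-8 × 1.684×10^7 = 0.640.
Since E_D < E_U, lowering the temperature improves selectivity toward D.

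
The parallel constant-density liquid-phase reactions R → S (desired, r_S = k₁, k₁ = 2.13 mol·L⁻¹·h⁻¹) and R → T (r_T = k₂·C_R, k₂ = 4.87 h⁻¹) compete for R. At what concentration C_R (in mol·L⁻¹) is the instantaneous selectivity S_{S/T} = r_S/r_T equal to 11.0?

0.0398 mol·L⁻¹

S_{S/T} = (k₁/k₂)·C_R⁻¹ ⇒ C_R = (S·k₂/k₁)^(-1).
= (11.0×4.87/2.13)^(-1) = (25.15)^(-1) = 0.0398 mol·L⁻¹.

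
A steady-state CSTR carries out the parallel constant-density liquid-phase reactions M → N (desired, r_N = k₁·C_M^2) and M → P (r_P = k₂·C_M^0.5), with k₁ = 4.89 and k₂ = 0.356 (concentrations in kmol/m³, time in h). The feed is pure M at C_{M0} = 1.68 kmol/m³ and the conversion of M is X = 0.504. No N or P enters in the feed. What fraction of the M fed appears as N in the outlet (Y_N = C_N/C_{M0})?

0.460

Exit C_M = C_{M0}(1−X) = 1.68×0.496 = 0.8333 kmol/m³.
In a CSTR the entire volume is at exit conditions, so r_N = 4.89×0.8333^2 = 3.395 and r_P = 0.356×0.8333^0.5 = 0.3250.
Fraction of consumed M going to N: r_N/(r_N+r_P) = 0.9127.
C_N = 0.9127·C_{M0}·X = 0.9127×1.68×0.504 = 0.773 kmol/m³; Y_N = C_N/C_{M0} = 0.460.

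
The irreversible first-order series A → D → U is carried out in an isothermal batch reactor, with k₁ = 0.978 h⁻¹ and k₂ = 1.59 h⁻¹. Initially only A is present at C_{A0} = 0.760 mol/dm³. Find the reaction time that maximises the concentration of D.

0.794 h

For first-order series the maximum of C_D occurs at t_opt = ln(k₂/k₁)/(k₂−k₁).
= ln(1.59/0.978)/(1.59−0.978) = ln(1.626)/0.6120 = 0.4860/0.6120 = 0.794 h.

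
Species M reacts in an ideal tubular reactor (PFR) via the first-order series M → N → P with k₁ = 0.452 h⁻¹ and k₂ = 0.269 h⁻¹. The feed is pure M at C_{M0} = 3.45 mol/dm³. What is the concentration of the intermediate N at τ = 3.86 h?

The intermediate concentration in a first-order A→B→C sequence is C_N = k₁C_{M0}(e^(−k₁τ) − e^(−k₂τ))/(k₂−k₁).
e^(−k₁τ) = e^(−0.452×3.86) = e^(−1.745) = 0.1747; e^(−k₂τ) = e^(−1.038) = 0.3540.
C_N = 0.452×3.45/(0.269−0.452) × (0.1747−0.3540) = (-8.521)×(-0.1793) = 1.528 mol/dm³.

1.53 mol/dm³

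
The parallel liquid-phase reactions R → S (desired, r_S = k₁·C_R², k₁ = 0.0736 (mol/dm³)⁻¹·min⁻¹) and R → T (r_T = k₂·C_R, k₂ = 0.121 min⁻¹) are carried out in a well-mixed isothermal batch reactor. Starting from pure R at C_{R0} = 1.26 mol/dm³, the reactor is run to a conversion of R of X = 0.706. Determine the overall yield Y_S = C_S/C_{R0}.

C_R = C_{R0}(1−X) = 0.3704 mol/dm³.
Along a PFR/batch, dC_T/dC_R = −r_T/(r_S+r_T) = −k₂/(k₂+k₁·C_R).
Integrating from C_{R0} to C_R: C_T = (0.121/0.0736)·ln[(0.121+0.0736·1.26)/(0.121+0.0736·0.370)] = 1.644·ln(0.2137/0.1483) = 0.6013 mol/dm³.
Then C_S = (C_{R0}−C_R) − C_T = 0.8896 − 0.6013 = 0.2883 mol/dm³.
Y_S = C_S/C_{R0} = 0.2883/1.26 = 0.229.

0.229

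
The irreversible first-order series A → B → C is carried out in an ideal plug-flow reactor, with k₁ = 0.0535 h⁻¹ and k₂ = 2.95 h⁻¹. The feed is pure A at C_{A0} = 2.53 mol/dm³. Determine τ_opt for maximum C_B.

For first-order series the maximum of C_B occurs at τ_opt = ln(k₂/k₁)/(k₂−k₁).
= ln(2.95/0.0535)/(2.95−0.0535) = ln(55.14)/2.897 = 4.010/2.897 = 1.38 h.

1.38 h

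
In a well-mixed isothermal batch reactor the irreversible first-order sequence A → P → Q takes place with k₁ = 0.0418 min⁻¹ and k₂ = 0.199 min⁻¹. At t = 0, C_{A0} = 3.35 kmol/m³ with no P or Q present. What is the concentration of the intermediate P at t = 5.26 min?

For first-order series with pure A initially, C_P(t) = k₁C_{A0}/(k₂−k₁)·(e^(−k₁t) − e^(−k₂t)).
e^(−k₁t) = e^(−0.0418×5.26) = e^(−0.2199) = 0.8026; e^(−k₂t) = e^(−1.047) = 0.3511.
C_P = 0.0418×3.35/(0.199−0.0418) × (0.8026−0.3511) = 0.8908×0.4515 = 0.4022 kmol/m³.

0.402 kmol/m³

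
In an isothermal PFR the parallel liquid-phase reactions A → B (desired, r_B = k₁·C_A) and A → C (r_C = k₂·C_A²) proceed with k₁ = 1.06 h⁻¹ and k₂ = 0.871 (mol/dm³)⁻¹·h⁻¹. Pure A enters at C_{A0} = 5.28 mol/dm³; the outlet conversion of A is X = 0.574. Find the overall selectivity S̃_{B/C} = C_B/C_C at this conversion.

0.337

C_A = C_{A0}(1−X) = 2.249 mol/dm³.
Along a PFR/batch, dC_B/dC_A = −r_B/(r_B+r_C) = −k₁/(k₁+k₂·C_A).
Integrating from C_{A0} to C_A: C_B = (1.06/0.871)·ln[(1.06+0.871·5.28)/(1.06+0.871·2.25)] = 1.217·ln(5.659/3.019) = 0.7646 mol/dm³.
C_C = (C_{A0}−C_A)−C_B = 2.266 mol/dm³; S̃_{B/C} = 0.7646/2.266 = 0.337.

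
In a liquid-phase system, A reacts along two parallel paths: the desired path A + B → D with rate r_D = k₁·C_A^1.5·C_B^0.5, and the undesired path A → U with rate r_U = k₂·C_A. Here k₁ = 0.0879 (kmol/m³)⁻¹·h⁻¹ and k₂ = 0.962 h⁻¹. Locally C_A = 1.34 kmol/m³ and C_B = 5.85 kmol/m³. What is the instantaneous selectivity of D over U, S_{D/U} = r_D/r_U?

S_{D/U} = r_D/r_U = (k₁·C_A^1.5·C_B^0.5)/(k₂·C_A) = (k₁/k₂)·C_A^0.5·C_B^0.5.
= (0.0879×1.340^1.5×5.850^0.5) / (0.962×1.340) = 0.3298/1.289 = 0.256.

0.256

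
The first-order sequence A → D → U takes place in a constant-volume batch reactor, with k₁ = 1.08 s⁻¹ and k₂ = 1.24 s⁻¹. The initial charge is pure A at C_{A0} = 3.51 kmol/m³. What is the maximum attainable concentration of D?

For a first-order series the maximum intermediate yield is C_{D,max}/C_{A0} = (k₁/k₂)^[k₂/(k₂−k₁)].
= (1.08/1.24)^(1.24/(1.24−1.08)) = (0.8710)^(7.750) = 0.3428.
C_{D,max} = 0.3428×3.51 = 1.20 kmol/m³.

1.20 kmol/m³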